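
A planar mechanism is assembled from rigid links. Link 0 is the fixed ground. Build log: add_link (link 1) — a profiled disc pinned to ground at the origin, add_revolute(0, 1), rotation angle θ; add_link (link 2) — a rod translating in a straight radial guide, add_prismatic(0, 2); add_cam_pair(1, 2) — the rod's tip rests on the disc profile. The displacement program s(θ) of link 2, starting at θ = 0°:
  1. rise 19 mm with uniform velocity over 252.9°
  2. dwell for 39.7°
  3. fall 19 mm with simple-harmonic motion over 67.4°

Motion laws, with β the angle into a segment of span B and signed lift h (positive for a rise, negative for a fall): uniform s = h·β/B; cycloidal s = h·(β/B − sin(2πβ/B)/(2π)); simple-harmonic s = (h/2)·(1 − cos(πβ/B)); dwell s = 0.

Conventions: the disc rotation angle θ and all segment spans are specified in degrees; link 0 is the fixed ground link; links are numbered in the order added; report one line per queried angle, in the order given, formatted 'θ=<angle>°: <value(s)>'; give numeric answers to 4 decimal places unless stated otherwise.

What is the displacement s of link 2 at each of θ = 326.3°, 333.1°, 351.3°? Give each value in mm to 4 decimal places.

seg 1 [0°–252.9°] uniform, h=19: full span → s += 19 → s = 19.0000
seg 2 [252.9°–292.6°] dwell: s stays 19.0000
seg 3 [292.6°–360°] simple-harmonic, h=-19: θ=326.3° here. β=33.7, B=67.4. -19/2·(1 − cos(π·0.5000)) = -9.5000 → s = 9.5000
seg 3 [292.6°–360°] simple-harmonic, h=-19: θ=333.1° here. β=40.5, B=67.4. -19/2·(1 − cos(π·0.6009)) = -12.4609 → s = 6.5391
seg 3 [292.6°–360°] simple-harmonic, h=-19: θ=351.3° here. β=58.7, B=67.4. -19/2·(1 − cos(π·0.8709)) = -18.2295 → s = 0.7705

θ=326.3°: 9.5000
θ=333.1°: 6.5391
θ=351.3°: 0.7705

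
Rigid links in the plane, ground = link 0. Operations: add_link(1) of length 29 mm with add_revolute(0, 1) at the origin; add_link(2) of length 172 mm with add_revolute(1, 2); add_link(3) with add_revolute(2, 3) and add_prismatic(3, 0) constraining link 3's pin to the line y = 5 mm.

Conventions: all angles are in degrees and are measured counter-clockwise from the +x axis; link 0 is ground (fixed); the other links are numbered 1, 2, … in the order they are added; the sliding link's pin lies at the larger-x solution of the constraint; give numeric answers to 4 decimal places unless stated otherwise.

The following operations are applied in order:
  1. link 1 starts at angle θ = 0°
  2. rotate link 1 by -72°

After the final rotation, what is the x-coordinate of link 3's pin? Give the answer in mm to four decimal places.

geometry: r = 29 mm, L = 172 mm, e = 5 mm; θ starts at 0°
rotate link 1 by -72°: θ ← 0° -72° = -72°
crank pin P = (r cos θ, r sin θ) = (8.961493, -27.580639)
h = r sin θ − e = -27.580639 − 5 = -32.580639
x = r cos θ + √(L² − h²) = 8.961493 + 168.886062 = 177.847555

177.8476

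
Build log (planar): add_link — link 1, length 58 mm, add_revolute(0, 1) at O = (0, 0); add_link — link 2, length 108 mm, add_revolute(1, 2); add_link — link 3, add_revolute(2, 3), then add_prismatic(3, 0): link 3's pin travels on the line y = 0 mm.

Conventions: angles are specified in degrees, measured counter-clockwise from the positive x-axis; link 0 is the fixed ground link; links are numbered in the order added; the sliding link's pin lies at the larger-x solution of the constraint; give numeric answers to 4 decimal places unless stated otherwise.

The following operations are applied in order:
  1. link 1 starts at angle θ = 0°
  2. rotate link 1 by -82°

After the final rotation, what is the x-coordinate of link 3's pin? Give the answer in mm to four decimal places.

geometry: r = 58 mm, L = 108 mm, e = 0 mm; θ starts at 0°
rotate link 1 by -82°: θ ← 0° -82° = -82°
crank pin P = (r cos θ, r sin θ) = (8.072040, -57.435548)
h = r sin θ − e = -57.435548 − 0 = -57.435548
x = r cos θ + √(L² − h²) = 8.072040 + 91.461237 = 99.533277

99.5333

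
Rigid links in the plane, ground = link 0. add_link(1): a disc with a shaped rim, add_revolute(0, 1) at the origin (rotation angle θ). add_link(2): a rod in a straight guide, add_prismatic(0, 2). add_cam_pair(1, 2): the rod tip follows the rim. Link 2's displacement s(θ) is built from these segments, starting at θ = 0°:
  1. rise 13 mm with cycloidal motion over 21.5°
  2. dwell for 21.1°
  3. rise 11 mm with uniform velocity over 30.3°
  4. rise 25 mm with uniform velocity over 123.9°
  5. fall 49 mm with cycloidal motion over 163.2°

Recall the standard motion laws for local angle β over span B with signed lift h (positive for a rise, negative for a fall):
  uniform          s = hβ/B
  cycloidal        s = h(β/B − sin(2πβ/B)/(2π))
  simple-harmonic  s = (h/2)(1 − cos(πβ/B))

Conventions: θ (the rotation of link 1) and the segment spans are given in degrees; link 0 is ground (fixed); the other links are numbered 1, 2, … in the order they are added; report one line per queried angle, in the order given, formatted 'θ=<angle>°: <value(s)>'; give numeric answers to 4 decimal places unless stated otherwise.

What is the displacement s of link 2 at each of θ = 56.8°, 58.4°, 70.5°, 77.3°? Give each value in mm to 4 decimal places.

segment 1 (0° to 21.5°, cycloidal, h = 13) is passed completely: s = 0.0000 + (13) = 13.0000
segment 2 (21.5° to 42.6°, dwell): s unchanged at 13.0000
θ = 56.8° falls in segment 3 (42.6° to 72.9°, uniform, h = 11): β = 56.8 − 42.6 = 14.2°, B = 30.3°; Δs = 11·14.2/30.3 = 5.1551; s = 13.0000 + 5.1551 = 18.1551
θ = 58.4° falls in segment 3 (42.6° to 72.9°, uniform, h = 11): β = 58.4 − 42.6 = 15.8°, B = 30.3°; Δs = 11·15.8/30.3 = 5.7360; s = 13.0000 + 5.7360 = 18.7360
θ = 70.5° falls in segment 3 (42.6° to 72.9°, uniform, h = 11): β = 70.5 − 42.6 = 27.9°, B = 30.3°; Δs = 11·27.9/30.3 = 10.1287; s = 13.0000 + 10.1287 = 23.1287
segment 3 (42.6° to 72.9°, uniform, h = 11) is passed completely: s = 13.0000 + (11) = 24.0000
θ = 77.3° falls in segment 4 (72.9° to 196.8°, uniform, h = 25): β = 77.3 − 72.9 = 4.4°, B = 123.9°; Δs = 25·4.4/123.9 = 0.8878; s = 24.0000 + 0.8878 = 24.8878

θ=56.8°: 18.1551
θ=58.4°: 18.7360
θ=70.5°: 23.1287
θ=77.3°: 24.8878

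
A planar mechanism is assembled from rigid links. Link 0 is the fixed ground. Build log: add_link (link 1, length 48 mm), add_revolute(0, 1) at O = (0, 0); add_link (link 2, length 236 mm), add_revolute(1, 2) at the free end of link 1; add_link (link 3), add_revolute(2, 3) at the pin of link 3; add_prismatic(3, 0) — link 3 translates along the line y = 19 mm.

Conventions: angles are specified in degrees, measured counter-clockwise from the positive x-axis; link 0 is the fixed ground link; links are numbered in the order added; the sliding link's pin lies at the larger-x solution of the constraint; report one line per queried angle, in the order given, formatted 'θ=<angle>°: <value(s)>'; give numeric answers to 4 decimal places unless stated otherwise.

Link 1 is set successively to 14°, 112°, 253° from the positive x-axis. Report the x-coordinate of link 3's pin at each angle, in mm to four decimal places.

geometry: r = 48 mm, L = 236 mm, e = 19 mm
θ=14°: crank pin P = (r cos θ, r sin θ) = (46.574195, 11.612251)
θ=14°: h = r sin θ − e = 11.612251 − 19 = -7.387749
θ=14°: x = r cos θ + √(L² − h²) = 46.574195 + 235.884339 = 282.458533
θ=112°: crank pin P = (r cos θ, r sin θ) = (-17.981116, 44.504825)
θ=112°: h = r sin θ − e = 44.504825 − 19 = 25.504825
θ=112°: x = r cos θ + √(L² − h²) = -17.981116 + 234.617783 = 216.636666
θ=253°: crank pin P = (r cos θ, r sin θ) = (-14.033842, -45.902628)
θ=253°: h = r sin θ − e = -45.902628 − 19 = -64.902628
θ=253°: x = r cos θ + √(L² − h²) = -14.033842 + 226.900086 = 212.866244

θ=14°: 282.4585
θ=112°: 216.6367
θ=253°: 212.8662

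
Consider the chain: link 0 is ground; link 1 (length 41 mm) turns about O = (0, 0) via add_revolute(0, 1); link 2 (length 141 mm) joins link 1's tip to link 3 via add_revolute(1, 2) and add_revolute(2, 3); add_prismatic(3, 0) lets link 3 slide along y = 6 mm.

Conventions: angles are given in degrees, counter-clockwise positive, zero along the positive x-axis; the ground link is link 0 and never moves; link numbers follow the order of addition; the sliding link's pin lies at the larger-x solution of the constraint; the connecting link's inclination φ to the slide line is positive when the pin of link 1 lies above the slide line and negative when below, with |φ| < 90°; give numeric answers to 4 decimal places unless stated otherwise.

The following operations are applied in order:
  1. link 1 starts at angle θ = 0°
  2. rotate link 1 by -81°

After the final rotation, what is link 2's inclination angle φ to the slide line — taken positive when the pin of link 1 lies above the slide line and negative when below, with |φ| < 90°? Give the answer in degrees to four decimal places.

geometry: r = 41 mm, L = 141 mm, e = 6 mm; θ starts at 0°
rotate link 1 by -81°: θ ← 0° -81° = -81°
h = r sin θ − e = -40.495222 − 6 = -46.495222
sin φ = h / L = -46.495222 / 141 = -0.32975335
φ = arcsin(-0.32975335) = -19.253805°

-19.2538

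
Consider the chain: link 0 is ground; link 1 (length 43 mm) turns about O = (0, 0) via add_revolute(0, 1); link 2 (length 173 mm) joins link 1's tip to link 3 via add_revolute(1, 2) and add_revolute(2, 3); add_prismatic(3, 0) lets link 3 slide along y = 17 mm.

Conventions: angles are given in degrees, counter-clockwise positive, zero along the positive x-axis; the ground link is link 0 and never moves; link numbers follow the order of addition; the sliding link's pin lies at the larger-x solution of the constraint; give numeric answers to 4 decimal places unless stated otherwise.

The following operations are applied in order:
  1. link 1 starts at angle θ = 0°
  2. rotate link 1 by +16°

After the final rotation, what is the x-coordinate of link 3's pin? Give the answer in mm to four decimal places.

geometry: r = 43 mm, L = 173 mm, e = 17 mm; θ starts at 0°
rotate link 1 by +16°: θ ← 0° +16° = 16°
crank pin P = (r cos θ, r sin θ) = (41.334253, 11.852406)
h = r sin θ − e = 11.852406 − 17 = -5.147594
x = r cos θ + √(L² − h²) = 41.334253 + 172.923400 = 214.257653

214.2577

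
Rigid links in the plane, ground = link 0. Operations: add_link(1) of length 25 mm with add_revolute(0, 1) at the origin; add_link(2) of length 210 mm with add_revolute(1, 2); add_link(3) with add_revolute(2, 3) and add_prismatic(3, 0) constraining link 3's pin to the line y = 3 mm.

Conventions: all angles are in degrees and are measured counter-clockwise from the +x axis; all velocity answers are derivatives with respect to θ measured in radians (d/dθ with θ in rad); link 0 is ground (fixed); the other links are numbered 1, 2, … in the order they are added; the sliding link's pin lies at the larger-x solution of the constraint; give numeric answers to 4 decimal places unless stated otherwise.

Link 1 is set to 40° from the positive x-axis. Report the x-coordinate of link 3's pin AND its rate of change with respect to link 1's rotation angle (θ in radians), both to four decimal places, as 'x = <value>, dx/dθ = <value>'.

geometry: r = 25 mm, L = 210 mm, e = 3 mm
crank pin P = (r cos θ, r sin θ) = (19.151111, 16.069690)
h = r sin θ − e = 16.069690 − 3 = 13.069690
x = r cos θ + √(L² − h²) = 19.151111 + 209.592899 = 228.744010
dx/dθ = −r sin θ − h·r cos θ/√(L² − h²) (θ in radians; h = 13.069690) = -17.263906

x = 228.7440, dx/dθ = -17.2639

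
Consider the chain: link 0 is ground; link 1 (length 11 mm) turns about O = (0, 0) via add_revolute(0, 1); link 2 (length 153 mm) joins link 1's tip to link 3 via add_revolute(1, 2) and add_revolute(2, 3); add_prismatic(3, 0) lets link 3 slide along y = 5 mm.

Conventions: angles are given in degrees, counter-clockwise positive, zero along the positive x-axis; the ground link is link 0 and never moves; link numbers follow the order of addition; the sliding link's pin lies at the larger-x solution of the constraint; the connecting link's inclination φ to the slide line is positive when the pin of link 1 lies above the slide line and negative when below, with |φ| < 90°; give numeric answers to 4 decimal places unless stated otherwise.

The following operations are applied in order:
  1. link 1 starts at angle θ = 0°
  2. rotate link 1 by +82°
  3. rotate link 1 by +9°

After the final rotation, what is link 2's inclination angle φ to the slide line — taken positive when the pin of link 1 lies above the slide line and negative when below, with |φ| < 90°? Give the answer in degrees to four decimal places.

geometry: r = 11 mm, L = 153 mm, e = 5 mm; θ starts at 0°
rotate link 1 by +82°: θ ← 0° +82° = 82°
rotate link 1 by +9°: θ ← 82° +9° = 91°
h = r sin θ − e = 10.998325 − 5 = 5.998325
sin φ = h / L = 5.998325 / 153 = 0.03920474
φ = arcsin(0.03920474) = 2.246842°

2.2468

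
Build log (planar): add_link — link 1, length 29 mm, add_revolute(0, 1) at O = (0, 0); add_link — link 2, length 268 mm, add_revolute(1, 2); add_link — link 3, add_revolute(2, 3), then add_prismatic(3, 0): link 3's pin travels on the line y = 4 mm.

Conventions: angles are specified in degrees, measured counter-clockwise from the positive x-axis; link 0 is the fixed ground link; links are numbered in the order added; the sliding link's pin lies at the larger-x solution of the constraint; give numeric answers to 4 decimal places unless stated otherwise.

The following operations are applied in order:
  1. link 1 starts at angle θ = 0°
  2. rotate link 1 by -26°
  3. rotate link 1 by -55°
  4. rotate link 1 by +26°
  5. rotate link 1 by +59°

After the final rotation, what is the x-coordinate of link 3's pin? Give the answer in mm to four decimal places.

geometry: r = 29 mm, L = 268 mm, e = 4 mm; θ starts at 0°
rotate link 1 by -26°: θ ← 0° -26° = -26°
rotate link 1 by -55°: θ ← -26° -55° = -81°
rotate link 1 by +26°: θ ← -81° +26° = -55°
rotate link 1 by +59°: θ ← -55° +59° = 4°
crank pin P = (r cos θ, r sin θ) = (28.929357, 2.022938)
h = r sin θ − e = 2.022938 − 4 = -1.977062
x = r cos θ + √(L² − h²) = 28.929357 + 267.992707 = 296.922065

296.9221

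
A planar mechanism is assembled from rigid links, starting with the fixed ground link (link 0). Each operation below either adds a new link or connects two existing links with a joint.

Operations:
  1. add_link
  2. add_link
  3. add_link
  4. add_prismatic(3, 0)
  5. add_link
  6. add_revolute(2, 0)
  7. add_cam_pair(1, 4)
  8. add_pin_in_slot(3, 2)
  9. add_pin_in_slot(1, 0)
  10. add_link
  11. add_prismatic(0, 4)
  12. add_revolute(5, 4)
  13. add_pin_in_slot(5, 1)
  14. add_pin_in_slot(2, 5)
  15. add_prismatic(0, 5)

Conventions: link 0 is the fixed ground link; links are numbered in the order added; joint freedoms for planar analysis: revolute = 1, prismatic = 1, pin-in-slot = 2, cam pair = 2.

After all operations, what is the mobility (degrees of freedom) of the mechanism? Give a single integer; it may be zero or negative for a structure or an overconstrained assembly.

ground; <1,0,0>
#1 <2,0,0>
#2 <3,0,0>
#3 <4,0,0>
P:3↔0 J1 <4,1,0>
#4 <5,1,0>
R:2↔0 J1 <5,2,0>
C:1↔4 J2 <5,2,1>
PS:3↔2 J2 <5,2,2>
PS:1↔0 J2 <5,2,3>
#5 <6,2,3>
P:0↔4 J1 <6,3,3>
R:5↔4 J1 <6,4,3>
PS:5↔1 J2 <6,4,4>
PS:2↔5 J2 <6,4,5>
P:0↔5 J1 <6,5,5>
3×5 − 2×5 − 1×5 = 0

M = 0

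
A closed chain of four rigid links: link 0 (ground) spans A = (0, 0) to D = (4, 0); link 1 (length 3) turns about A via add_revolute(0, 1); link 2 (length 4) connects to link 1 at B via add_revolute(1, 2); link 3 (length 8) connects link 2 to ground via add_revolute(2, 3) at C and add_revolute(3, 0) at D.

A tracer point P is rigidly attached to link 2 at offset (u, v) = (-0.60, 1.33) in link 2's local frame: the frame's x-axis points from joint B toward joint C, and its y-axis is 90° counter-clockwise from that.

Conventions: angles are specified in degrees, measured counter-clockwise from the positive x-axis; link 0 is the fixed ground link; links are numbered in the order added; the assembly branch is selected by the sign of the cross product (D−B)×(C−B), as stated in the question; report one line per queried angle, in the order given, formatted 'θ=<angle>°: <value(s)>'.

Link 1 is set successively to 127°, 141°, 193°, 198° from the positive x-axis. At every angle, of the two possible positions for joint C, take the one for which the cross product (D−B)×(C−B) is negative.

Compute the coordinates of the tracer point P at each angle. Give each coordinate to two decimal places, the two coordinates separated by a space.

A=(0,0), D=(4.00,0)
θ=127°: B = A + 3.00·(cos127°, sin127°) = (-1.8054, 2.3959)
θ=127°: |BD| = 6.2804
θ=127°: circle(B,4.00) ∩ circle(D,8.00): a=-0.6812, h=3.9416
θ=127°:   candidates: C₊=(-0.9315,6.2993) cross=24.755; C₋=(-3.9388,-0.9877) cross=-24.755
θ=127°:   branch - wants cross < 0 → take C=(-3.9388,-0.9877) (cross=-24.755)
θ=127°: ex = (C−B)/|BC| = (-0.5333,-0.8459); ey = (0.8459,-0.5333)
θ=127°: P = B + -0.60·ex + 1.33·ey = (-0.3604,2.1941)
θ=141°: B = A + 3.00·(cos141°, sin141°) = (-2.3314, 1.8880)
θ=141°: |BD| = 6.6069
θ=141°: circle(B,4.00) ∩ circle(D,8.00): a=-0.3291, h=3.9864
θ=141°:   candidates: C₊=(-1.5077,5.8022) cross=26.338; C₋=(-3.7859,-1.8382) cross=-26.338
θ=141°:   branch - wants cross < 0 → take C=(-3.7859,-1.8382) (cross=-26.338)
θ=141°: ex = (C−B)/|BC| = (-0.3636,-0.9315); ey = (0.9315,-0.3636)
θ=141°: P = B + -0.60·ex + 1.33·ey = (-0.8743,1.9633)
θ=193°: B = A + 3.00·(cos193°, sin193°) = (-2.9231, -0.6749)
θ=193°: |BD| = 6.9559
θ=193°: circle(B,4.00) ∩ circle(D,8.00): a=0.0277, h=3.9999
θ=193°:   candidates: C₊=(-3.2836,3.3089) cross=27.823; C₋=(-2.5075,-4.6532) cross=-27.823
θ=193°:   branch - wants cross < 0 → take C=(-2.5075,-4.6532) (cross=-27.823)
θ=193°: ex = (C−B)/|BC| = (0.1039,-0.9946); ey = (0.9946,0.1039)
θ=193°: P = B + -0.60·ex + 1.33·ey = (-1.6626,0.0601)
θ=198°: B = A + 3.00·(cos198°, sin198°) = (-2.8532, -0.9271)
θ=198°: |BD| = 6.9156
θ=198°: circle(B,4.00) ∩ circle(D,8.00): a=-0.0126, h=4.0000
θ=198°:   candidates: C₊=(-3.4019,3.0351) cross=27.662; C₋=(-2.3295,-4.8926) cross=-27.662
θ=198°:   branch - wants cross < 0 → take C=(-2.3295,-4.8926) (cross=-27.662)
θ=198°: ex = (C−B)/|BC| = (0.1309,-0.9914); ey = (0.9914,0.1309)
θ=198°: P = B + -0.60·ex + 1.33·ey = (-1.6132,-0.1581)

θ=127°: -0.36 2.19
θ=141°: -0.87 1.96
θ=193°: -1.66 0.06
θ=198°: -1.61 -0.16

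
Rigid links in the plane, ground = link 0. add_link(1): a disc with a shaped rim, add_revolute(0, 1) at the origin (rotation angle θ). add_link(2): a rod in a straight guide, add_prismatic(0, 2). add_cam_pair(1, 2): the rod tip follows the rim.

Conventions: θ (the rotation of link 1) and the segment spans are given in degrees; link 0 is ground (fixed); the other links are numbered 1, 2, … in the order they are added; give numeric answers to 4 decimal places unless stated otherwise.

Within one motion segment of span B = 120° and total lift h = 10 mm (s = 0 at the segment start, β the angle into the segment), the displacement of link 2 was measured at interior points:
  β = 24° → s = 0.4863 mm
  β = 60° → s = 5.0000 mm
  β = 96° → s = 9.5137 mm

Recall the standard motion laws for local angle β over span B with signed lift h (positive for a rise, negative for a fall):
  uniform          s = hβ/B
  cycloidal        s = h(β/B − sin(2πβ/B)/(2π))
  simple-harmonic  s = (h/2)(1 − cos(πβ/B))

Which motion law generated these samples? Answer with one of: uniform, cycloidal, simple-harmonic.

candidates at β/B = r: uniform s = h·r (linear in β); cycloidal s = h·(r − sin(2πr)/(2π)); simple-harmonic s = (h/2)(1 − cos(πr))
β=24°: printed 0.4863 | uniform 2.0000, cycloidal 0.4863, simple-harmonic 0.9549
β=60°: printed 5.0000 | uniform 5.0000, cycloidal 5.0000, simple-harmonic 5.0000
β=96°: printed 9.5137 | uniform 8.0000, cycloidal 9.5137, simple-harmonic 9.0451
only one law matches every sample → cycloidal

cycloidal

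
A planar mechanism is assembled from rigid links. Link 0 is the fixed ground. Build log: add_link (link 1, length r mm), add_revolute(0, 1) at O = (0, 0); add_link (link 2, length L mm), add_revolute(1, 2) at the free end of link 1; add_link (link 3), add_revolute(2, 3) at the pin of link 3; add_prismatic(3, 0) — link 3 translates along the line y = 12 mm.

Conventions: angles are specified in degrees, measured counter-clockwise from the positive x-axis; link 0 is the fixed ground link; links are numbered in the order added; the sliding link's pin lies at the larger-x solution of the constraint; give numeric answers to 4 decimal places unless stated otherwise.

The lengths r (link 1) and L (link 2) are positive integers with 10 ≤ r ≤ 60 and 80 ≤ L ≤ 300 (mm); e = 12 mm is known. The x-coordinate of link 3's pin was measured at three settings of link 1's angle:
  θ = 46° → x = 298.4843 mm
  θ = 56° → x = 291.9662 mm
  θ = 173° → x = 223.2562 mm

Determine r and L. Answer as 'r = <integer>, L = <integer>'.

constraint per measurement: (x − r cos θ)² + (r sin θ − e)² = L²
subtracting the θ₁ and θ₂ equations cancels the r² and L² terms:
r = (x₁² − x₂²) / (2[(x₁cos θ₁ + e sin θ₁) − (x₂cos θ₂ + e sin θ₂)]) = 44.9996 → r = 45
L² = (x₁ − r cos θ₁)² + (r sin θ₁ − e)² = 71823.9748 → L = 268.0000 → L = 268
check at θ₃=173°: x = 223.2562 (printed 223.2562) ✓

r = 45, L = 268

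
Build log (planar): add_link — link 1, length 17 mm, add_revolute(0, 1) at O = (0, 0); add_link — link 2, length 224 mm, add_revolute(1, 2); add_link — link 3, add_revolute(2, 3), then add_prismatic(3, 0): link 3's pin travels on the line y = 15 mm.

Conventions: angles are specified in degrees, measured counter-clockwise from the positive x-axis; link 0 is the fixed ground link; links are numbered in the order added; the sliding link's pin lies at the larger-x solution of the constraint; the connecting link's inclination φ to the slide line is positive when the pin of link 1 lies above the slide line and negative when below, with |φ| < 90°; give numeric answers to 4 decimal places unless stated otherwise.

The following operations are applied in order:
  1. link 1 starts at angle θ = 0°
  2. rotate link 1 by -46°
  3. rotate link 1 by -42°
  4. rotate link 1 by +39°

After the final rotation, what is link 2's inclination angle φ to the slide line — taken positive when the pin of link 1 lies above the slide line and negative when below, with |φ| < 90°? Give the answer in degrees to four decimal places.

geometry: r = 17 mm, L = 224 mm, e = 15 mm; θ starts at 0°
rotate link 1 by -46°: θ ← 0° -46° = -46°
rotate link 1 by -42°: θ ← -46° -42° = -88°
rotate link 1 by +39°: θ ← -88° +39° = -49°
h = r sin θ − e = -12.830063 − 15 = -27.830063
sin φ = h / L = -27.830063 / 224 = -0.12424135
φ = arcsin(-0.12424135) = -7.136947°

-7.1369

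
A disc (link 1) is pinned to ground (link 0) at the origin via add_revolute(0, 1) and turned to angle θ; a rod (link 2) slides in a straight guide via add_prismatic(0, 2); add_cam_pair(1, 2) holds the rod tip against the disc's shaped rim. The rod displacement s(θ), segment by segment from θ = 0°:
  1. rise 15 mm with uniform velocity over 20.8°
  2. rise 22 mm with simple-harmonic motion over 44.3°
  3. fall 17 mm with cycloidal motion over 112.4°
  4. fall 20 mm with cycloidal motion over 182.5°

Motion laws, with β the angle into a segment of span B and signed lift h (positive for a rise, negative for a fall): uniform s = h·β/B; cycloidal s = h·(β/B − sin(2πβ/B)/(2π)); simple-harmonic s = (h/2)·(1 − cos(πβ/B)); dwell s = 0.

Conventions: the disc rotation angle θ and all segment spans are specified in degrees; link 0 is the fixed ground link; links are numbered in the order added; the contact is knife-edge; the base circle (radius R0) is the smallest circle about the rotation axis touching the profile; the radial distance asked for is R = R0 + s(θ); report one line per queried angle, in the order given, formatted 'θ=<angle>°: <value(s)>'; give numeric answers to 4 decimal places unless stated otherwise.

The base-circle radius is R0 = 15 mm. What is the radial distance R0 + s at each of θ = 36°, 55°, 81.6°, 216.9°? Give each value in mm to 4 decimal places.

segment 1 (0° to 20.8°, uniform, h = 15) is passed completely: s = 0.0000 + (15) = 15.0000
θ = 36° falls in segment 2 (20.8° to 65.1°, simple-harmonic, h = 22): β = 36 − 20.8 = 15.2°, B = 44.3°; Δs = 22/2·(1 − cos(π·0.3431)) = 5.7953; s = 15.0000 + 5.7953 = 20.7953
θ = 55° falls in segment 2 (20.8° to 65.1°, simple-harmonic, h = 22): β = 55 − 20.8 = 34.2°, B = 44.3°; Δs = 22/2·(1 − cos(π·0.7720)) = 19.2970; s = 15.0000 + 19.2970 = 34.2970
segment 2 (20.8° to 65.1°, simple-harmonic, h = 22) is passed completely: s = 15.0000 + (22) = 37.0000
θ = 81.6° falls in segment 3 (65.1° to 177.5°, cycloidal, h = -17): β = 81.6 − 65.1 = 16.5°, B = 112.4°; Δs = -17·(0.1468 − sin(2π·0.1468)/(2π)) = -0.3391; s = 37.0000 − 0.3391 = 36.6609
segment 3 (65.1° to 177.5°, cycloidal, h = -17) is passed completely: s = 37.0000 + (-17) = 20.0000
θ = 216.9° falls in segment 4 (177.5° to 360°, cycloidal, h = -20): β = 216.9 − 177.5 = 39.4°, B = 182.5°; Δs = -20·(0.2159 − sin(2π·0.2159)/(2π)) = -1.2075; s = 20.0000 − 1.2075 = 18.7925
θ=36°: R = R0 + s = 15 + 20.7953 = 35.7953
θ=55°: R = R0 + s = 15 + 34.2970 = 49.2970
θ=81.6°: R = R0 + s = 15 + 36.6609 = 51.6609
θ=216.9°: R = R0 + s = 15 + 18.7925 = 33.7925

θ=36°: 35.7953
θ=55°: 49.2970
θ=81.6°: 51.6609
θ=216.9°: 33.7925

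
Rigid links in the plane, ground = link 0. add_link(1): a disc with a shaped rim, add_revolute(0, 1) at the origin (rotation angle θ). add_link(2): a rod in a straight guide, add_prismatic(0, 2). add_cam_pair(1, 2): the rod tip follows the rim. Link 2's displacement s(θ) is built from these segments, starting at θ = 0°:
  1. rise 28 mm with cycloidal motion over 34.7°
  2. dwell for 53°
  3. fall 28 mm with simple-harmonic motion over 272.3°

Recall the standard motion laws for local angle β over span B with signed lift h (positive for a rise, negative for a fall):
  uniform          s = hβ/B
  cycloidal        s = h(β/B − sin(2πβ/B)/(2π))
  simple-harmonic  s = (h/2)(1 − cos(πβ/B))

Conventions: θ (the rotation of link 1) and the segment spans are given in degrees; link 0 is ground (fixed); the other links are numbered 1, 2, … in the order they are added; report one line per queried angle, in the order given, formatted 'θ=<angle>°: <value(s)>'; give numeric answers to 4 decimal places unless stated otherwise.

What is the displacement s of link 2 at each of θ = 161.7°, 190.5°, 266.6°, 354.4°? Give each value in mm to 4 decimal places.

segment 1 (0° to 34.7°, cycloidal, h = 28) is passed completely: s = 0.0000 + (28) = 28.0000
segment 2 (34.7° to 87.7°, dwell): s unchanged at 28.0000
θ = 161.7° falls in segment 3 (87.7° to 360°, simple-harmonic, h = -28): β = 161.7 − 87.7 = 74°, B = 272.3°; Δs = -28/2·(1 − cos(π·0.2718)) = -4.7998; s = 28.0000 − 4.7998 = 23.2002
θ = 190.5° falls in segment 3 (87.7° to 360°, simple-harmonic, h = -28): β = 190.5 − 87.7 = 102.8°, B = 272.3°; Δs = -28/2·(1 − cos(π·0.3775)) = -8.7452; s = 28.0000 − 8.7452 = 19.2548
θ = 266.6° falls in segment 3 (87.7° to 360°, simple-harmonic, h = -28): β = 266.6 − 87.7 = 178.9°, B = 272.3°; Δs = -28/2·(1 − cos(π·0.6570)) = -20.6285; s = 28.0000 − 20.6285 = 7.3715
θ = 354.4° falls in segment 3 (87.7° to 360°, simple-harmonic, h = -28): β = 354.4 − 87.7 = 266.7°, B = 272.3°; Δs = -28/2·(1 − cos(π·0.9794)) = -27.9708; s = 28.0000 − 27.9708 = 0.0292

θ=161.7°: 23.2002
θ=190.5°: 19.2548
θ=266.6°: 7.3715
θ=354.4°: 0.0292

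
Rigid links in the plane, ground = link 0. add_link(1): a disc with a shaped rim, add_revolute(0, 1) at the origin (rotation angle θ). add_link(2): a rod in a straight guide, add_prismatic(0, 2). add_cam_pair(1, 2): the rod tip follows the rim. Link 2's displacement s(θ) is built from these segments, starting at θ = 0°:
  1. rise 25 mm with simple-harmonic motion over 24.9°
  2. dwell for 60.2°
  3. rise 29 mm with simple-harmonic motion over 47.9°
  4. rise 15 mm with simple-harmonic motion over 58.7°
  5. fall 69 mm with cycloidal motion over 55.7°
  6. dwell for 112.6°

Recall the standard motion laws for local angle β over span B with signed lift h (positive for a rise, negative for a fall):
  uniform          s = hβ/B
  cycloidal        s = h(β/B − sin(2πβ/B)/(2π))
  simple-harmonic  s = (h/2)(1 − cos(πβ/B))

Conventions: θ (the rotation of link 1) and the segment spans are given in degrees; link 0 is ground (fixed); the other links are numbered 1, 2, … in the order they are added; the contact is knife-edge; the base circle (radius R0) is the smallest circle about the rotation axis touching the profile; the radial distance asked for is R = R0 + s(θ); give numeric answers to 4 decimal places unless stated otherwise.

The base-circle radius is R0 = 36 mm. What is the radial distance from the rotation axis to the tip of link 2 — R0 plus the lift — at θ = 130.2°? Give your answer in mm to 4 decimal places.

segment 1 (0° to 24.9°, simple-harmonic, h = 25) is passed completely: s = 0.0000 + (25) = 25.0000
segment 2 (24.9° to 85.1°, dwell): s unchanged at 25.0000
θ = 130.2° falls in segment 3 (85.1° to 133°, simple-harmonic, h = 29): β = 130.2 − 85.1 = 45.1°, B = 47.9°; Δs = 29/2·(1 − cos(π·0.9415)) = 28.7562; s = 25.0000 + 28.7562 = 53.7562
R = R0 + s = 36 + 53.7562 = 89.7562

89.7562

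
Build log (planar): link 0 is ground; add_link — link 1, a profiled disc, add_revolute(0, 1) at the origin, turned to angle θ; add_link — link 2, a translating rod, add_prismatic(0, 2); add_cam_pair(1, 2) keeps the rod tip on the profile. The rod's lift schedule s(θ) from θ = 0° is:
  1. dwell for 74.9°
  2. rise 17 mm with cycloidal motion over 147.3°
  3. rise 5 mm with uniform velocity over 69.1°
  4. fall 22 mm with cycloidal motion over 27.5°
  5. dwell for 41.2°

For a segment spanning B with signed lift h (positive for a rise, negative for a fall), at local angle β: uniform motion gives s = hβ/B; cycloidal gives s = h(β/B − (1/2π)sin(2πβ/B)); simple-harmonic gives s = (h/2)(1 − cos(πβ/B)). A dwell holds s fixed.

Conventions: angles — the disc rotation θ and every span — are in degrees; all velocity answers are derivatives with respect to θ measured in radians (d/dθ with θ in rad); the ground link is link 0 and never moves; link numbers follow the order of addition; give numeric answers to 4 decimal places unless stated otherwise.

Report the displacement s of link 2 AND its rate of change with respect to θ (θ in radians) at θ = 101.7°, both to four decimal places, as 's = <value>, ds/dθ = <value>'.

seg 1 [0°–74.9°] dwell: s stays 0.0000
seg 2 [74.9°–222.2°] cycloidal, h=17: θ=101.7° here. β=26.8, B=147.3. 17·(0.1819 − sin(2π·0.1819)/(2π)) = 0.6310 → s = 0.6310
velocity in seg [74.9°–222.2°] (cycloidal), θ in radians: β = 26.8° = 0.4677 rad, B = 147.3° = 2.5709 rad; ds/dθ = (h/B)(1 − cos(2πβ/B)) = (17/2.5709)(1 − cos(2π·0.1819)) = 3.870262 mm/rad

s = 0.6310, ds/dθ = 3.8703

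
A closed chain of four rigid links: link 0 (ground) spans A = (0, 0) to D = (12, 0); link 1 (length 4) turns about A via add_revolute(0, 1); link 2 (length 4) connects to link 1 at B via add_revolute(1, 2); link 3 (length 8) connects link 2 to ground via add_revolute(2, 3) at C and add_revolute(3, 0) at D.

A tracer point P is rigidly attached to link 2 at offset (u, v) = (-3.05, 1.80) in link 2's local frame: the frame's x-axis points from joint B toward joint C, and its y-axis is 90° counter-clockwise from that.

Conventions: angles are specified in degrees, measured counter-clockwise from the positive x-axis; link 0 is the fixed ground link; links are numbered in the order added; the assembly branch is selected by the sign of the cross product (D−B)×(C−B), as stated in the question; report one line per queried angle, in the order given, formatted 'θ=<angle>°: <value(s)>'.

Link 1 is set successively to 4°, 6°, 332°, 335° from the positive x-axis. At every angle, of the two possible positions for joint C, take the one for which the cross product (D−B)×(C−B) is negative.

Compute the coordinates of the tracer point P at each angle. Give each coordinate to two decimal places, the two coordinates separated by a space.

A=(0,0), D=(12.00,0)
θ=4°: B = A + 4.00·(cos4°, sin4°) = (3.9903, 0.2790)
θ=4°: |BD| = 8.0146
θ=4°: circle(B,4.00) ∩ circle(D,8.00): a=1.0128, h=3.8697
θ=4°:   candidates: C₊=(5.1371,4.1111) cross=31.014; C₋=(4.8677,-3.6236) cross=-31.014
θ=4°:   branch - wants cross < 0 → take C=(4.8677,-3.6236) (cross=-31.014)
θ=4°: ex = (C−B)/|BC| = (0.2194,-0.9756); ey = (0.9756,0.2194)
θ=4°: P = B + -3.05·ex + 1.80·ey = (5.0774,3.6496)
θ=6°: B = A + 4.00·(cos6°, sin6°) = (3.9781, 0.4181)
θ=6°: |BD| = 8.0328
θ=6°: circle(B,4.00) ∩ circle(D,8.00): a=1.0287, h=3.8655
θ=6°:   candidates: C₊=(5.2065,4.2248) cross=31.051; C₋=(4.8041,-3.4957) cross=-31.051
θ=6°:   branch - wants cross < 0 → take C=(4.8041,-3.4957) (cross=-31.051)
θ=6°: ex = (C−B)/|BC| = (0.2065,-0.9784); ey = (0.9784,0.2065)
θ=6°: P = B + -3.05·ex + 1.80·ey = (5.1094,3.7741)
θ=332°: B = A + 4.00·(cos332°, sin332°) = (3.5318, -1.8779)
θ=332°: |BD| = 8.6739
θ=332°: circle(B,4.00) ∩ circle(D,8.00): a=1.5701, h=3.6790
θ=332°:   candidates: C₊=(4.2681,2.0538) cross=31.911; C₋=(5.8611,-5.1297) cross=-31.911
θ=332°:   branch - wants cross < 0 → take C=(5.8611,-5.1297) (cross=-31.911)
θ=332°: ex = (C−B)/|BC| = (0.5823,-0.8130); ey = (0.8130,0.5823)
θ=332°: P = B + -3.05·ex + 1.80·ey = (3.2190,1.6498)
θ=335°: B = A + 4.00·(cos335°, sin335°) = (3.6252, -1.6905)
θ=335°: |BD| = 8.5437
θ=335°: circle(B,4.00) ∩ circle(D,8.00): a=1.4627, h=3.7230
θ=335°:   candidates: C₊=(4.3224,2.2483) cross=31.808; C₋=(5.7957,-5.0504) cross=-31.808
θ=335°:   branch - wants cross < 0 → take C=(5.7957,-5.0504) (cross=-31.808)
θ=335°: ex = (C−B)/|BC| = (0.5426,-0.8400); ey = (0.8400,0.5426)
θ=335°: P = B + -3.05·ex + 1.80·ey = (3.4822,1.8482)

θ=4°: 5.08 3.65
θ=6°: 5.11 3.77
θ=332°: 3.22 1.65
θ=335°: 3.48 1.85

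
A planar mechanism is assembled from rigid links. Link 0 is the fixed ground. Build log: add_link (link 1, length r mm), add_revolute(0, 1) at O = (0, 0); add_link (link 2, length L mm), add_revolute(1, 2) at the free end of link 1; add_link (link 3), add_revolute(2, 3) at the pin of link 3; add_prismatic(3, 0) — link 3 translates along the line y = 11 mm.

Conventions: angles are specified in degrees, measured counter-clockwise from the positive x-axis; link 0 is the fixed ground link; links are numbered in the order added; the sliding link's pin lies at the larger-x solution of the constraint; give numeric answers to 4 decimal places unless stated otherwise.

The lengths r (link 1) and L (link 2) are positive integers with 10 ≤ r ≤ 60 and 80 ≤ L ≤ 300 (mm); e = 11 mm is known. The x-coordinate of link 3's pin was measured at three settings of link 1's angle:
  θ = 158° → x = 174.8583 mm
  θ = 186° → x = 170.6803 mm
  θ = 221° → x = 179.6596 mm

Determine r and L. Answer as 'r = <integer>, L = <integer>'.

constraint per measurement: (x − r cos θ)² + (r sin θ − e)² = L²
subtracting the θ₁ and θ₂ equations cancels the r² and L² terms:
r = (x₁² − x₂²) / (2[(x₁cos θ₁ + e sin θ₁) − (x₂cos θ₂ + e sin θ₂)]) = 55.9993 → r = 56
L² = (x₁ − r cos θ₁)² + (r sin θ₁ − e)² = 51528.9985 → L = 227.0000 → L = 227
check at θ₃=221°: x = 179.6596 (printed 179.6596) ✓

r = 56, L = 227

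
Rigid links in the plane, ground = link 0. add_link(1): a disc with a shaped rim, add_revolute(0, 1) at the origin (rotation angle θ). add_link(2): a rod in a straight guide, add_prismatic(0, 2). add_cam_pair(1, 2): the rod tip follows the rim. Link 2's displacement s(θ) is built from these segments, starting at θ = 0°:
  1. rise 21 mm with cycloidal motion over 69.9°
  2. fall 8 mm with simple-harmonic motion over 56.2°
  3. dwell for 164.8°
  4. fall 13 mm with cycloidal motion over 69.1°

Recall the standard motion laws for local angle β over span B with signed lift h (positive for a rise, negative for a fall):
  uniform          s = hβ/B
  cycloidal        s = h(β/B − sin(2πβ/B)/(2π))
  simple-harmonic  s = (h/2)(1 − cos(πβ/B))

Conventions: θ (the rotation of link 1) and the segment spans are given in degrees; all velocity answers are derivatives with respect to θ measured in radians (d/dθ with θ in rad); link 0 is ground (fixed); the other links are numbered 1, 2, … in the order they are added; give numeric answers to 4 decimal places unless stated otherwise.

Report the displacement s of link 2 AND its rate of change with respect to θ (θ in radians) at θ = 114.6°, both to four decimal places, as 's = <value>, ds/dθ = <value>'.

segment 1 (0° to 69.9°, cycloidal, h = 21) is passed completely: s = 0.0000 + (21) = 21.0000
θ = 114.6° falls in segment 2 (69.9° to 126.1°, simple-harmonic, h = -8): β = 114.6 − 69.9 = 44.7°, B = 56.2°; Δs = -8/2·(1 − cos(π·0.7954)) = -7.2016; s = 21.0000 − 7.2016 = 13.7984
velocity in seg [69.9°–126.1°] (simple-harmonic), θ in radians: β = 44.7° = 0.7802 rad, B = 56.2° = 0.9809 rad; ds/dθ = (πh/(2B)) sin(πβ/B) = (π·(-8)/(2·0.9809)) sin(π·0.7954) = -7.680184 mm/rad

s = 13.7984, ds/dθ = -7.6802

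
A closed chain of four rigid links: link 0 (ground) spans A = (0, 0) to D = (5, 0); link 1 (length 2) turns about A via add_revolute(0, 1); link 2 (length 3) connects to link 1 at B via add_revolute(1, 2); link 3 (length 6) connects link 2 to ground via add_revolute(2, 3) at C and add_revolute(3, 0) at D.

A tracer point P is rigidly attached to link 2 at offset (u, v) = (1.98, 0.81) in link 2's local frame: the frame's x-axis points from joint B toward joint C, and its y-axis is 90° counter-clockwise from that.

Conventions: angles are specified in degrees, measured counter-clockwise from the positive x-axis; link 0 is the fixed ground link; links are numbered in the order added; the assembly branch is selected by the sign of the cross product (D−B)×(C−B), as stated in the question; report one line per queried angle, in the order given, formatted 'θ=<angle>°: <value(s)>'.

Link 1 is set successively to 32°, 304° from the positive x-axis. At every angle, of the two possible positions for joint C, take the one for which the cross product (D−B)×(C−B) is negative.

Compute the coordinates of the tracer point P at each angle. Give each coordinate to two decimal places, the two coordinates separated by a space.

A=(0,0), D=(5.00,0)
θ=32°: B = A + 2.00·(cos32°, sin32°) = (1.6961, 1.0598)
θ=32°: |BD| = 3.4697
θ=32°: circle(B,3.00) ∩ circle(D,6.00): a=-2.1559, h=2.0861
θ=32°:   candidates: C₊=(0.2804,3.7048) cross=7.238; C₋=(-0.9940,-0.2681) cross=-7.238
θ=32°:   branch - wants cross < 0 → take C=(-0.9940,-0.2681) (cross=-7.238)
θ=32°: ex = (C−B)/|BC| = (-0.8967,-0.4426); ey = (0.4426,-0.8967)
θ=32°: P = B + 1.98·ex + 0.81·ey = (0.2792,-0.5429)
θ=304°: B = A + 2.00·(cos304°, sin304°) = (1.1184, -1.6581)
θ=304°: |BD| = 4.2209
θ=304°: circle(B,3.00) ∩ circle(D,6.00): a=-1.0879, h=2.7958
θ=304°:   candidates: C₊=(-0.9803,0.4856) cross=11.801; C₋=(1.2162,-4.6565) cross=-11.801
θ=304°:   branch - wants cross < 0 → take C=(1.2162,-4.6565) (cross=-11.801)
θ=304°: ex = (C−B)/|BC| = (0.0326,-0.9995); ey = (0.9995,0.0326)
θ=304°: P = B + 1.98·ex + 0.81·ey = (1.9925,-3.6106)

θ=32°: 0.28 -0.54
θ=304°: 1.99 -3.61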